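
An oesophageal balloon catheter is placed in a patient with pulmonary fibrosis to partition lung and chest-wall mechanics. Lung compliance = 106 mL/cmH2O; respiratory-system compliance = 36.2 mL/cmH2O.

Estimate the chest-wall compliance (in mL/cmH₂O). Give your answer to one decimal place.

55.0

1/Ccw = 1/Crs − 1/CL.
1/Ccw = 1/36.2 − 1/106 = 0.01819.
Ccw = 54.975 mL/cmH2O.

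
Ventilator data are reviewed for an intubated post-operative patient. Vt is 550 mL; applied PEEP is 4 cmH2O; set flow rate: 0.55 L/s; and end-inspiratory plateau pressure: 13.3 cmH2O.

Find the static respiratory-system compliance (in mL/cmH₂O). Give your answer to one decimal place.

Cstat = Vt / (Pplat − PEEP) = 550 / (13.3 − 4) = 550 / 9.3 = 59.14 mL/cmH2O.

59.1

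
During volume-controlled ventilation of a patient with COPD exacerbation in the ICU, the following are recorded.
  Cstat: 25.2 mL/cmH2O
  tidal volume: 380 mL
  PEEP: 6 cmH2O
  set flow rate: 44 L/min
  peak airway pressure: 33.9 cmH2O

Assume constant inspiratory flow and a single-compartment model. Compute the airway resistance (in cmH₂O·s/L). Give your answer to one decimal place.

17.5

Flow: 44 L/min ÷ 60 = 0.7333 L/s.
Equation of motion (constant flow): PIP = Vt/C + R·V̇ + PEEP.
R·V̇ = PIP − Vt/C − PEEP = 33.9 − 380/25.2 − 6 = 33.9 − 15.079 − 6 = 12.821 cmH2O.
R = 12.821 / 0.7333 = 17.484 cmH2O·s/L.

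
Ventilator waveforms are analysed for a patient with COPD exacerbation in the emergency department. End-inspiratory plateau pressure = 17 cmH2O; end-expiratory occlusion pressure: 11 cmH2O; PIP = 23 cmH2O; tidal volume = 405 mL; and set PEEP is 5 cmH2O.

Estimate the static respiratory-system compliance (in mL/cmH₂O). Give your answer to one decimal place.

End-expiratory occlusion gives total PEEP = 11 cmH2O (intrinsic PEEP = 11 − 5 = 6). Use total PEEP for the elastic gradient.
Cstat = Vt / (Pplat − PEEPtotal) = 405 / (17 − 11) = 405 / 6.0 = 67.5 mL/cmH2O.

67.5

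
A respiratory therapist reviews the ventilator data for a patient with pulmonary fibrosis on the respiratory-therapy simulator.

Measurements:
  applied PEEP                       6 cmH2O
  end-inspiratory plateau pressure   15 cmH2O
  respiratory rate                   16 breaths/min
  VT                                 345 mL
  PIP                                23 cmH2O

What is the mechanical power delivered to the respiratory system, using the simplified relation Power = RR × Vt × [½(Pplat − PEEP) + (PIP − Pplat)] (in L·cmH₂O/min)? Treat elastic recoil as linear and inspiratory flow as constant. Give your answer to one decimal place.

Per-breath work = Vt × [½(Pplat−PEEP) + (PIP−Pplat)] = 0.345 × [0.5×9.0 + 8.0] = 0.345 × 12.5 = 4.313 L·cmH2O.
Power = 16 × 4.313 = 69.008 L·cmH2O/min.

69.0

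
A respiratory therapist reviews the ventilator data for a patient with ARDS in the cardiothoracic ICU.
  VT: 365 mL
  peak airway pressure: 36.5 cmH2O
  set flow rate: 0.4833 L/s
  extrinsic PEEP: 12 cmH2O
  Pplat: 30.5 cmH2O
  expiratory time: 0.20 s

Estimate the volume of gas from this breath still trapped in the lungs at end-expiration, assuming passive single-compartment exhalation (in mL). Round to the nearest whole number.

161

R = (PIP − Pplat)/V̇ = (36.5 − 30.5) / 0.4833 = 6.0/0.4833 = 12.415 cmH2O·s/L.
C = Vt/(Pplat − PEEP) = 365.0 / (30.5 − 12) = 365.0/18.5 = 19.73 mL/cmH2O.
τ = R × C = 12.415 × 0.01973 L/cmH2O = 0.2449 s.
Fraction remaining = e^(−Te/τ) = e^(−0.20/0.2449) = 0.4419.
Trapped volume = 365.0 × 0.4419 = 161.29 mL.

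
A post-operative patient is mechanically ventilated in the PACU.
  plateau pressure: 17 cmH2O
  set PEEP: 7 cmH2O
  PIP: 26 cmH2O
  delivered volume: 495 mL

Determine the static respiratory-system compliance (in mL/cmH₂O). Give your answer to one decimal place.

49.5

Cstat = Vt / (Pplat − PEEP) = 495 / (17 − 7) = 495 / 10.0 = 49.5 mL/cmH2O.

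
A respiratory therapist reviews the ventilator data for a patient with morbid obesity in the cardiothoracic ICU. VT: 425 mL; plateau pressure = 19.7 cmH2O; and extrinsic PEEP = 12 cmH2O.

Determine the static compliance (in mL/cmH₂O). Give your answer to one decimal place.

55.2

Cstat = Vt / (Pplat − PEEP) = 425 / (19.7 − 12) = 425 / 7.7 = 55.195 mL/cmH2O.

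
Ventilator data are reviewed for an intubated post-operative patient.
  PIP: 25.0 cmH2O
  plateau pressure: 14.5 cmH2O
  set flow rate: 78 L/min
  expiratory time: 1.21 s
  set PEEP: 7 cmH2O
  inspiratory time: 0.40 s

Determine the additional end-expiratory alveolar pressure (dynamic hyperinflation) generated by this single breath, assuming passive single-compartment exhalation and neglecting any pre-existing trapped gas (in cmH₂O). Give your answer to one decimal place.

Flow: 78 L/min ÷ 60 = 1.3 L/s.
Vt = flow × Ti = 1.3 L/s × 0.40 s × 1000 mL/L = 520.0 mL.
R = (PIP − Pplat)/V̇ = (25.0 − 14.5) / 1.3 = 10.5/1.3 = 8.077 cmH2O·s/L.
C = Vt/(Pplat − PEEP) = 520.0 / (14.5 − 7) = 520.0/7.5 = 69.333 mL/cmH2O.
τ = R × C = 8.077 × 0.06933 L/cmH2O = 0.56 s.
Fraction remaining = e^(−Te/τ) = e^(−1.21/0.56) = 0.1152; trapped volume = 520.0 × 0.1152 = 59.904 mL.
Additional alveolar pressure from trapping ≈ V_trapped / C = 59.904 / 69.333 = 0.864 cmH2O.

0.9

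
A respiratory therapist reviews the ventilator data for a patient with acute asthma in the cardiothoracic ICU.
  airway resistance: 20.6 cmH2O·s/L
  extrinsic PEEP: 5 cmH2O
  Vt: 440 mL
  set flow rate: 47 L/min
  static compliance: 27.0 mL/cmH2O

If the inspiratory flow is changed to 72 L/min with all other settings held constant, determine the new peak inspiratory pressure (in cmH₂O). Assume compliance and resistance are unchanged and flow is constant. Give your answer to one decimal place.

46.0

Flow: 47 L/min ÷ 60 = 0.7833 L/s.
New flow: 72 L/min ÷ 60 = 1.2 L/s.
PIP = Vt/C + R·V̇ + PEEP (constant-flow equation of motion).
Only the resistive term changes: ΔPIP = R × ΔV̇ = 20.6 × (1.2 − 0.7833) = 20.6 × 0.4167 = 8.584 cmH2O.
Original PIP = 440/27.0 + 20.6×0.7833 + 5 = 37.432 cmH2O; new PIP = 37.432 + (8.584) = 46.016 cmH2O.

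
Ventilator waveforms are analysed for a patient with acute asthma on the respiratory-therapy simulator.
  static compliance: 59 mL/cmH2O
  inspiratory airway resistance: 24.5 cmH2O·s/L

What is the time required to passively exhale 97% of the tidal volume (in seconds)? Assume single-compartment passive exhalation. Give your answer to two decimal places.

τ = R × C = 24.5 × 59 mL/cmH2O = 24.5 × 0.059 L/cmH2O = 1.446 s.
Exhaled fraction f = 1 − e^(−t/τ) → t = −τ·ln(1 − f) = −1.446·ln(0.03) = 5.07 s.

5.07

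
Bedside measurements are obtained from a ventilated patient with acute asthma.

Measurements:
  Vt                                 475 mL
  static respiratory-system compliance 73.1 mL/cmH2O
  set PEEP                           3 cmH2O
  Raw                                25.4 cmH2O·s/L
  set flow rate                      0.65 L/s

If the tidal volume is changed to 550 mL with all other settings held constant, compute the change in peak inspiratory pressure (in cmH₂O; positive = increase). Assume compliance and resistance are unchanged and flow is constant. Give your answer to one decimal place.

1.0

PIP = Vt/C + R·V̇ + PEEP (constant-flow equation of motion).
Only the elastic term changes: ΔPIP = ΔVt / C = (550 − 475) / 73.1 = 1.026 cmH2O.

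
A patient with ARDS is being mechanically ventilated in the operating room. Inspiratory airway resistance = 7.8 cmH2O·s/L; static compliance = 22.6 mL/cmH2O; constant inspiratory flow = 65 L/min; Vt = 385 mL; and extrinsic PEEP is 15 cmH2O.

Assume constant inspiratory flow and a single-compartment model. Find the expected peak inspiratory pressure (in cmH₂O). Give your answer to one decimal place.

Flow: 65 L/min ÷ 60 = 1.0833 L/s.
Equation of motion (constant flow): PIP = Vt/C + R·V̇ + PEEP.
PIP = 385/22.6 + 7.8×1.0833 + 15 = 17.035 + 8.45 + 15 = 40.485 cmH2O.

40.5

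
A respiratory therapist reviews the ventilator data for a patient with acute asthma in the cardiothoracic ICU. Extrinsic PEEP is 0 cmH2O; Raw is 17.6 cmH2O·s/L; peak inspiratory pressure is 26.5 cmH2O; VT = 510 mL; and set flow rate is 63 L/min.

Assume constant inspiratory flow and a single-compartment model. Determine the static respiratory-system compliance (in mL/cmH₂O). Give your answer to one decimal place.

63.6

Flow: 63 L/min ÷ 60 = 1.05 L/s.
Equation of motion (constant flow): PIP = Vt/C + R·V̇ + PEEP.
Vt/C = PIP − R·V̇ − PEEP = 26.5 − 17.6×1.05 − 0 = 26.5 − 18.48 − 0 = 8.02 cmH2O.
C = Vt / 8.02 = 510 / 8.02 = 63.591 mL/cmH2O.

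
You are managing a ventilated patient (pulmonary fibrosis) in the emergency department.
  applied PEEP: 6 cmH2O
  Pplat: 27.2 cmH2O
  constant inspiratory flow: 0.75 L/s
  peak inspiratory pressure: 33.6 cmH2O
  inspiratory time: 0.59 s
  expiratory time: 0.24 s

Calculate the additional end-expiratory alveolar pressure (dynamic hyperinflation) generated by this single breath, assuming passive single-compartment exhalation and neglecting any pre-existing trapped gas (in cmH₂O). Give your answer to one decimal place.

5.5

Vt = flow × Ti = 0.75 L/s × 0.59 s × 1000 mL/L = 442.5 mL.
R = (PIP − Pplat)/V̇ = (33.6 − 27.2) / 0.75 = 6.4/0.75 = 8.533 cmH2O·s/L.
C = Vt/(Pplat − PEEP) = 442.5 / (27.2 − 6) = 442.5/21.2 = 20.873 mL/cmH2O.
τ = R × C = 8.533 × 0.02087 L/cmH2O = 0.1781 s.
Fraction remaining = e^(−Te/τ) = e^(−0.24/0.1781) = 0.2599; trapped volume = 442.5 × 0.2599 = 115.01 mL.
Additional alveolar pressure from trapping ≈ V_trapped / C = 115.01 / 20.873 = 5.51 cmH2O.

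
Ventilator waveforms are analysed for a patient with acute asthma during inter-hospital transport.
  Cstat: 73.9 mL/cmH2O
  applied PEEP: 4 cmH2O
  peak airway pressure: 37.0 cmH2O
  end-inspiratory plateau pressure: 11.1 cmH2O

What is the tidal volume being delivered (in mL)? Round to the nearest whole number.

525

Vt = Cstat × (Pplat − PEEP) = 73.9 × (11.1 − 4) = 73.9 × 7.1 = 524.69 mL.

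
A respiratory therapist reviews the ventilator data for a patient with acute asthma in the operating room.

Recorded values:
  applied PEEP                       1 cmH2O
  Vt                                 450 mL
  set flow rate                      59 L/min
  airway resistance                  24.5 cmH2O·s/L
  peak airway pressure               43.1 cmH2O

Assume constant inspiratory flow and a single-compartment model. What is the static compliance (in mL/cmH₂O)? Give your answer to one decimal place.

Flow: 59 L/min ÷ 60 = 0.9833 L/s.
Equation of motion (constant flow): PIP = Vt/C + R·V̇ + PEEP.
Vt/C = PIP − R·V̇ − PEEP = 43.1 − 24.5×0.9833 − 1 = 43.1 − 24.091 − 1 = 18.009 cmH2O.
C = Vt / 18.009 = 450 / 18.009 = 24.988 mL/cmH2O.

25.0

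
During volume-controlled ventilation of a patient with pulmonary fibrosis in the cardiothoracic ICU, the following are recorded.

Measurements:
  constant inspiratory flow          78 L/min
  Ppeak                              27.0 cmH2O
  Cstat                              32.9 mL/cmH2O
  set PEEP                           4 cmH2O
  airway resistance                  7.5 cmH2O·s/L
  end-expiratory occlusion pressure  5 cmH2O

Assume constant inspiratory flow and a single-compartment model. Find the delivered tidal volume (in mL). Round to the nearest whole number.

403

Flow: 78 L/min ÷ 60 = 1.3 L/s.
Total PEEP = 5 cmH2O (set 4 + intrinsic 1); this is the baseline alveolar pressure.
Equation of motion (constant flow): PIP = Vt/C + R·V̇ + PEEP.
Vt/C = PIP − R·V̇ − PEEP = 27.0 − 9.75 − 5 = 12.25 cmH2O.
Vt = C × 12.25 = 32.9 × 12.25 = 403.03 mL.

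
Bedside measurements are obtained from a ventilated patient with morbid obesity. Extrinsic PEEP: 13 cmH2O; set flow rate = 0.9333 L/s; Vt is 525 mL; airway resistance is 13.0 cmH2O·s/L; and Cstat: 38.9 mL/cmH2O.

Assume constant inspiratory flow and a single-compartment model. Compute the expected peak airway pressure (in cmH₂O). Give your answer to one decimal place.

Equation of motion (constant flow): PIP = Vt/C + R·V̇ + PEEP.
PIP = 525/38.9 + 13.0×0.9333 + 13 = 13.496 + 12.133 + 13 = 38.629 cmH2O.

38.6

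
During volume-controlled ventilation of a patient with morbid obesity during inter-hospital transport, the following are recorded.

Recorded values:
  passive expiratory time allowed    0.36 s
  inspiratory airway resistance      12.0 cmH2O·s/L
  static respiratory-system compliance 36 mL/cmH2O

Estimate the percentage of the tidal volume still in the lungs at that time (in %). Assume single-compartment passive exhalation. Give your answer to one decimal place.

τ = R × C = 12.0 × 36 mL/cmH2O = 12.0 × 0.036 L/cmH2O = 0.432 s.
Passive exhalation: V(t)/V₀ = e^(−t/τ) = e^(−0.36/0.432) = 0.4346.
Fraction remaining = 0.4346 → 43.46%.

43.5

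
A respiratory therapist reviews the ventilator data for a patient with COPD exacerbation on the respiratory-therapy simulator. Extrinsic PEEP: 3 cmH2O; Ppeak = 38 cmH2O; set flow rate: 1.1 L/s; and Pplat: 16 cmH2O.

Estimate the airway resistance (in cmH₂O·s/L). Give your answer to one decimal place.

Raw = (PIP − Pplat) / flow = (38 − 16) / 1.1 = 22.0 / 1.1 = 20.0 cmH2O·s/L.

20.0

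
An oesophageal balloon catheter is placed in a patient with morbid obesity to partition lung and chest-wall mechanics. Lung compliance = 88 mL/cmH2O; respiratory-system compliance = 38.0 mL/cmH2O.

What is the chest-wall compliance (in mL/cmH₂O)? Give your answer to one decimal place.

1/Ccw = 1/Crs − 1/CL.
1/Ccw = 1/38.0 − 1/88 = 0.01495.
Ccw = 66.89 mL/cmH2O.

66.9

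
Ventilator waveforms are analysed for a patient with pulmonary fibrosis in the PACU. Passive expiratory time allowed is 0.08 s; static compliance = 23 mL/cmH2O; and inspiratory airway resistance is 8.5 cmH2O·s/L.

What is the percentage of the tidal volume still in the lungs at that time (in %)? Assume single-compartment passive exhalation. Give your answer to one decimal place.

66.4

τ = R × C = 8.5 × 23 mL/cmH2O = 8.5 × 0.023 L/cmH2O = 0.1955 s.
Passive exhalation: V(t)/V₀ = e^(−t/τ) = e^(−0.08/0.1955) = 0.6642.
Fraction remaining = 0.6642 → 66.42%.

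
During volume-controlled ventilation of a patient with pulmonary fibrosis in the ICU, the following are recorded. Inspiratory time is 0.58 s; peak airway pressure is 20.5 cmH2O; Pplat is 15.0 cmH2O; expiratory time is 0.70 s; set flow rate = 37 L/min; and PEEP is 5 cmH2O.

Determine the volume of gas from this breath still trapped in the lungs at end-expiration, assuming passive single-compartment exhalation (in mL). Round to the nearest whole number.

Flow: 37 L/min ÷ 60 = 0.6167 L/s.
Vt = flow × Ti = 0.6167 L/s × 0.58 s × 1000 mL/L = 357.69 mL.
R = (PIP − Pplat)/V̇ = (20.5 − 15.0) / 0.6167 = 5.5/0.6167 = 8.918 cmH2O·s/L.
C = Vt/(Pplat − PEEP) = 357.69 / (15.0 − 5) = 357.69/10.0 = 35.769 mL/cmH2O.
τ = R × C = 8.918 × 0.03577 L/cmH2O = 0.319 s.
Fraction remaining = e^(−Te/τ) = e^(−0.70/0.319) = 0.1114.
Trapped volume = 357.69 × 0.1114 = 39.847 mL.

40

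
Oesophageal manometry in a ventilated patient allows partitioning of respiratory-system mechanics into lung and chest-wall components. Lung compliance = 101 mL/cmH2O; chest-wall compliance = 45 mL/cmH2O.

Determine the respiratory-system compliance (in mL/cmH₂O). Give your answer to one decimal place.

31.1

Lung and chest wall are elastances in series: 1/Crs = 1/CL + 1/Ccw.
1/Crs = 1/101 + 1/45 = 0.03212.
Crs = 31.133 mL/cmH2O.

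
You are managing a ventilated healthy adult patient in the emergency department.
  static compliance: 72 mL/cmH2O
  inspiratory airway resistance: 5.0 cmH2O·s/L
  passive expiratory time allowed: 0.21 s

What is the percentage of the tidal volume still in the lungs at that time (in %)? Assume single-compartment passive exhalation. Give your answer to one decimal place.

55.8

τ = R × C = 5.0 × 72 mL/cmH2O = 5.0 × 0.072 L/cmH2O = 0.36 s.
Passive exhalation: V(t)/V₀ = e^(−t/τ) = e^(−0.21/0.36) = 0.558.
Fraction remaining = 0.558 → 55.8%.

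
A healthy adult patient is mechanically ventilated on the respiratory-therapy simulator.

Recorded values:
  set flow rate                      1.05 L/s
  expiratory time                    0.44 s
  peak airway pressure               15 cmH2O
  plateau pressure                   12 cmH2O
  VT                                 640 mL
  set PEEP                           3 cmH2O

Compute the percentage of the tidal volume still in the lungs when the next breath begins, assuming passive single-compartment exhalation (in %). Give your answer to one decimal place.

R = (PIP − Pplat)/V̇ = (15 − 12) / 1.05 = 3.0/1.05 = 2.857 cmH2O·s/L.
C = Vt/(Pplat − PEEP) = 640.0 / (12 − 3) = 640.0/9.0 = 71.111 mL/cmH2O.
τ = R × C = 2.857 × 0.07111 L/cmH2O = 0.2032 s.
Fraction remaining at end-expiration = e^(−Te/τ) = e^(−0.44/0.2032) = 0.1147 → 11.47%.

11.5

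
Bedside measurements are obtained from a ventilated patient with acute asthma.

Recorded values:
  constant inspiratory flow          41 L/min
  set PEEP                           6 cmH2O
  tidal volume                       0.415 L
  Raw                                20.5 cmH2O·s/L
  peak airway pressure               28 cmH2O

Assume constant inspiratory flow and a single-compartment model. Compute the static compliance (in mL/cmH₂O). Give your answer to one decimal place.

Flow: 41 L/min ÷ 60 = 0.6833 L/s.
Equation of motion (constant flow): PIP = Vt/C + R·V̇ + PEEP.
Vt/C = PIP − R·V̇ − PEEP = 28 − 20.5×0.6833 − 6 = 28 − 14.008 − 6 = 7.992 cmH2O.
C = Vt / 7.992 = 415 / 7.992 = 51.927 mL/cmH2O.

51.9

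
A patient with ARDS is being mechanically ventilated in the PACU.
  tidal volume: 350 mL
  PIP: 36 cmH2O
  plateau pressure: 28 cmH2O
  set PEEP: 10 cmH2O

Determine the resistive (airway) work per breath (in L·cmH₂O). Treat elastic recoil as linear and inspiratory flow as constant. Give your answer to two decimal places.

2.80

With constant inspiratory flow the resistive pressure is constant at PIP − Pplat = 36 − 28 = 8.0 cmH2O, so resistive work = 8.0 × 0.350 = 2.8 L·cmH2O.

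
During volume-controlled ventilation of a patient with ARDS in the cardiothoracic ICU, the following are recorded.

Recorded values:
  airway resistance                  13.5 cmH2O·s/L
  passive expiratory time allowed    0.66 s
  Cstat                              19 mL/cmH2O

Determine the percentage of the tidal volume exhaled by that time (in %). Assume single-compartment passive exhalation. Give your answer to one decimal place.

92.4

τ = R × C = 13.5 × 19 mL/cmH2O = 13.5 × 0.019 L/cmH2O = 0.2565 s.
Passive exhalation: V(t)/V₀ = e^(−t/τ) = e^(−0.66/0.2565) = 0.0763.
Fraction exhaled = 1 − 0.0763 = 0.9237 → 92.37%.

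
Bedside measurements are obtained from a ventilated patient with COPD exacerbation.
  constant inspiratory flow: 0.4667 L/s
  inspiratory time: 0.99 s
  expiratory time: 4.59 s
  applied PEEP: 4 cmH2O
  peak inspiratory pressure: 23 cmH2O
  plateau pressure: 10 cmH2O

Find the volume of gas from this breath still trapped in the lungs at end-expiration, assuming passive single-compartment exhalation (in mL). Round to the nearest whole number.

54

Vt = flow × Ti = 0.4667 L/s × 0.99 s × 1000 mL/L = 462.03 mL.
R = (PIP − Pplat)/V̇ = (23 − 10) / 0.4667 = 13.0/0.4667 = 27.855 cmH2O·s/L.
C = Vt/(Pplat − PEEP) = 462.03 / (10 − 4) = 462.03/6.0 = 77.005 mL/cmH2O.
τ = R × C = 27.855 × 0.07701 L/cmH2O = 2.145 s.
Fraction remaining = e^(−Te/τ) = e^(−4.59/2.145) = 0.1177.
Trapped volume = 462.03 × 0.1177 = 54.381 mL.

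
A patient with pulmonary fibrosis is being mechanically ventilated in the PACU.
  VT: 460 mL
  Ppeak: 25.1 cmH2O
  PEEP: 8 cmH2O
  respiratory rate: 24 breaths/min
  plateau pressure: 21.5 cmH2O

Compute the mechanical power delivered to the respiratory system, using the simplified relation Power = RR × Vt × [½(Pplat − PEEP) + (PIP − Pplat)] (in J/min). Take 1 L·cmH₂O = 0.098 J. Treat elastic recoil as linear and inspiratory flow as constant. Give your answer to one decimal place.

11.2

Per-breath work = Vt × [½(Pplat−PEEP) + (PIP−Pplat)] = 0.460 × [0.5×13.5 + 3.6] = 0.460 × 10.35 = 4.761 L·cmH2O.
Power = 24 × 4.761 = 114.26 L·cmH2O/min.
× 0.098 J/(L·cmH2O) → 11.197 J/min.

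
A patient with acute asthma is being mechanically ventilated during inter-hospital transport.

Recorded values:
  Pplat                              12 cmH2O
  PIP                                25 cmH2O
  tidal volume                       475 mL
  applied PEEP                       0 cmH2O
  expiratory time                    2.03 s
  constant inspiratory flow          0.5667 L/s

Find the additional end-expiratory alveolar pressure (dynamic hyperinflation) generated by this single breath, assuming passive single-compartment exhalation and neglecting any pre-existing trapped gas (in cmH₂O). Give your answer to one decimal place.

R = (PIP − Pplat)/V̇ = (25 − 12) / 0.5667 = 13.0/0.5667 = 22.94 cmH2O·s/L.
C = Vt/(Pplat − PEEP) = 475.0 / (12 − 0) = 475.0/12.0 = 39.583 mL/cmH2O.
τ = R × C = 22.94 × 0.03958 L/cmH2O = 0.908 s.
Fraction remaining = e^(−Te/τ) = e^(−2.03/0.908) = 0.1069; trapped volume = 475.0 × 0.1069 = 50.778 mL.
Additional alveolar pressure from trapping ≈ V_trapped / C = 50.778 / 39.583 = 1.283 cmH2O.

1.3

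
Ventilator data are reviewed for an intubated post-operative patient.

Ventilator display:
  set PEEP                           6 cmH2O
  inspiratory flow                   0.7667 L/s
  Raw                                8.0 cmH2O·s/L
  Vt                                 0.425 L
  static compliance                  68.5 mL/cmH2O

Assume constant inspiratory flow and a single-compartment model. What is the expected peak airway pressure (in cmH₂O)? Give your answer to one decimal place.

Equation of motion (constant flow): PIP = Vt/C + R·V̇ + PEEP.
PIP = 425/68.5 + 8.0×0.7667 + 6 = 6.204 + 6.134 + 6 = 18.338 cmH2O.

18.3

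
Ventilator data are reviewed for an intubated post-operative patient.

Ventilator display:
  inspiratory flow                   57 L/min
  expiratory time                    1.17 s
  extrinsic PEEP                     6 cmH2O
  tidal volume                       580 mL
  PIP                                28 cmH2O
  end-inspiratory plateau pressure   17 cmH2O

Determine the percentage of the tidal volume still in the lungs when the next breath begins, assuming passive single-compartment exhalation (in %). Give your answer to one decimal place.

Flow: 57 L/min ÷ 60 = 0.95 L/s.
R = (PIP − Pplat)/V̇ = (28 − 17) / 0.95 = 11.0/0.95 = 11.579 cmH2O·s/L.
C = Vt/(Pplat − PEEP) = 580.0 / (17 − 6) = 580.0/11.0 = 52.727 mL/cmH2O.
τ = R × C = 11.579 × 0.05273 L/cmH2O = 0.6106 s.
Fraction remaining at end-expiration = e^(−Te/τ) = e^(−1.17/0.6106) = 0.1472 → 14.72%.

14.7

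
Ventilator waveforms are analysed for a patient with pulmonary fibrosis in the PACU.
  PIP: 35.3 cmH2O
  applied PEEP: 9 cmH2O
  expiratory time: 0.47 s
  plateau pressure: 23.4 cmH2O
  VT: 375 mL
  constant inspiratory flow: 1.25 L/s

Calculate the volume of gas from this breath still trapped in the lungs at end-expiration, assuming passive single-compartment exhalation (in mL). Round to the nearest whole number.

R = (PIP − Pplat)/V̇ = (35.3 − 23.4) / 1.25 = 11.9/1.25 = 9.52 cmH2O·s/L.
C = Vt/(Pplat − PEEP) = 375.0 / (23.4 − 9) = 375.0/14.4 = 26.042 mL/cmH2O.
τ = R × C = 9.52 × 0.02604 L/cmH2O = 0.2479 s.
Fraction remaining = e^(−Te/τ) = e^(−0.47/0.2479) = 0.1502.
Trapped volume = 375.0 × 0.1502 = 56.325 mL.

56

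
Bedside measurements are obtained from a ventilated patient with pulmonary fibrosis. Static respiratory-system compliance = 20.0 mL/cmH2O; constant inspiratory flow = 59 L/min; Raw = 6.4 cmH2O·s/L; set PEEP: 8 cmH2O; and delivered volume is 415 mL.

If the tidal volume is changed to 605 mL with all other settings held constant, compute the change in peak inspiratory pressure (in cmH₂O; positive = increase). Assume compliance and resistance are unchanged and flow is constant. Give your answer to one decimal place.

PIP = Vt/C + R·V̇ + PEEP (constant-flow equation of motion).
Only the elastic term changes: ΔPIP = ΔVt / C = (605 − 415) / 20.0 = 9.5 cmH2O.

9.5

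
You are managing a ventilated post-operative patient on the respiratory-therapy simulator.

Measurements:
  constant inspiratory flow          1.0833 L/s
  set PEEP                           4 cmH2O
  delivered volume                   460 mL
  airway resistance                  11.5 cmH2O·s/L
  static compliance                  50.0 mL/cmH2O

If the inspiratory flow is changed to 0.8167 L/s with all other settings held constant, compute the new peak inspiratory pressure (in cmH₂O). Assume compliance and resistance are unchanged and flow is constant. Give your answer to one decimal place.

22.6

PIP = Vt/C + R·V̇ + PEEP (constant-flow equation of motion).
Only the resistive term changes: ΔPIP = R × ΔV̇ = 11.5 × (0.8167 − 1.0833) = 11.5 × -0.2666 = -3.066 cmH2O.
Original PIP = 460/50.0 + 11.5×1.0833 + 4 = 25.658 cmH2O; new PIP = 25.658 + (-3.066) = 22.592 cmH2O.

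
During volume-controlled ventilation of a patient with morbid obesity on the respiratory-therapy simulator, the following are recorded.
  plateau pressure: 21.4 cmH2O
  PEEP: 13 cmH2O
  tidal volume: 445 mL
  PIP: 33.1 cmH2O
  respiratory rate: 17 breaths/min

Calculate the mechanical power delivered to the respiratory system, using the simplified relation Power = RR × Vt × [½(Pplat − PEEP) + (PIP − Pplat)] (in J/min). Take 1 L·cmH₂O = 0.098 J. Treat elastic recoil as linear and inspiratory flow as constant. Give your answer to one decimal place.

11.8

Per-breath work = Vt × [½(Pplat−PEEP) + (PIP−Pplat)] = 0.445 × [0.5×8.4 + 11.7] = 0.445 × 15.9 = 7.076 L·cmH2O.
Power = 17 × 7.076 = 120.29 L·cmH2O/min.
× 0.098 J/(L·cmH2O) → 11.788 J/min.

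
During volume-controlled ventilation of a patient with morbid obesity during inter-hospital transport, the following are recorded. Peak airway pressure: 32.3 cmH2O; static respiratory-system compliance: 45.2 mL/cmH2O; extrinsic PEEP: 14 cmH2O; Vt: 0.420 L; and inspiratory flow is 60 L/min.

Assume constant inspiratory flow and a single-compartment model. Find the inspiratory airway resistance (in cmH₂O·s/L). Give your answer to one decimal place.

Flow: 60 L/min ÷ 60 = 1 L/s.
Equation of motion (constant flow): PIP = Vt/C + R·V̇ + PEEP.
R·V̇ = PIP − Vt/C − PEEP = 32.3 − 420/45.2 − 14 = 32.3 − 9.292 − 14 = 9.008 cmH2O.
R = 9.008 / 1 = 9.008 cmH2O·s/L.

9.0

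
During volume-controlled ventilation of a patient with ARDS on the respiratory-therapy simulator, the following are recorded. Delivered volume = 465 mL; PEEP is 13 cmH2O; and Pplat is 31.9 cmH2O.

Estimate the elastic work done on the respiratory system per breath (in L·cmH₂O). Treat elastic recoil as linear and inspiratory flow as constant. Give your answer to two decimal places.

Elastic work ≈ ½ × (Pplat − PEEP) × Vt = 0.5 × (31.9 − 13) × 0.465 L = 0.5 × 18.9 × 0.465 = 4.394 L·cmH2O.

4.39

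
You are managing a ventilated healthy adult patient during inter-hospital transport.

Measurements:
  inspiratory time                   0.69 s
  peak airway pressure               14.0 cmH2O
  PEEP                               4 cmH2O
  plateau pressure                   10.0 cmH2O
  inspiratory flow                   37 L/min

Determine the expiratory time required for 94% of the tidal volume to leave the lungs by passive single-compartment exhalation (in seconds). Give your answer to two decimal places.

Flow: 37 L/min ÷ 60 = 0.6167 L/s.
Vt = flow × Ti = 0.6167 L/s × 0.69 s × 1000 mL/L = 425.52 mL.
R = (PIP − Pplat)/V̇ = (14.0 − 10.0) / 0.6167 = 4.0/0.6167 = 6.486 cmH2O·s/L.
C = Vt/(Pplat − PEEP) = 425.52 / (10.0 − 4) = 425.52/6.0 = 70.92 mL/cmH2O.
τ = R × C = 6.486 × 0.07092 L/cmH2O = 0.46 s.
t = −τ·ln(1 − 0.94) = −0.46·ln(0.06) = 1.294 s.

1.29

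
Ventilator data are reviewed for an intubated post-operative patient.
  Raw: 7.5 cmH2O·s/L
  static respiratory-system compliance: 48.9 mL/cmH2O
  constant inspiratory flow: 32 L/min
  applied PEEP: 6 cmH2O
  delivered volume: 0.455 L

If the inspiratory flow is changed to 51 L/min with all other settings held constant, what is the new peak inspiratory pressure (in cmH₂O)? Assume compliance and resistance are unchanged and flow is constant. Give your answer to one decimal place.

Flow: 32 L/min ÷ 60 = 0.5333 L/s.
New flow: 51 L/min ÷ 60 = 0.85 L/s.
PIP = Vt/C + R·V̇ + PEEP (constant-flow equation of motion).
Only the resistive term changes: ΔPIP = R × ΔV̇ = 7.5 × (0.85 − 0.5333) = 7.5 × 0.3167 = 2.375 cmH2O.
Original PIP = 455/48.9 + 7.5×0.5333 + 6 = 19.304 cmH2O; new PIP = 19.304 + (2.375) = 21.679 cmH2O.

21.7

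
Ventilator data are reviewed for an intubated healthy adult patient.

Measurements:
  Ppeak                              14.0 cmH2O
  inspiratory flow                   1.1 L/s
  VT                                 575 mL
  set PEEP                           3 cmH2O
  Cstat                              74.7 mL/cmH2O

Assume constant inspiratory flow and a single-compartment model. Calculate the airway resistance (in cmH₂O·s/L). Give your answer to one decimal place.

3.0

Equation of motion (constant flow): PIP = Vt/C + R·V̇ + PEEP.
R·V̇ = PIP − Vt/C − PEEP = 14.0 − 575/74.7 − 3 = 14.0 − 7.697 − 3 = 3.303 cmH2O.
R = 3.303 / 1.1 = 3.003 cmH2O·s/L.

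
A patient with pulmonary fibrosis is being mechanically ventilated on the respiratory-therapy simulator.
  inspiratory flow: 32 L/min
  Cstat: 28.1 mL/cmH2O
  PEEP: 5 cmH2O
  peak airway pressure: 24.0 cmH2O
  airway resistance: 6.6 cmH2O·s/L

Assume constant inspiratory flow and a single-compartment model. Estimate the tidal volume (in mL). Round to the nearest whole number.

435

Flow: 32 L/min ÷ 60 = 0.5333 L/s.
Equation of motion (constant flow): PIP = Vt/C + R·V̇ + PEEP.
Vt/C = PIP − R·V̇ − PEEP = 24.0 − 3.52 − 5 = 15.48 cmH2O.
Vt = C × 15.48 = 28.1 × 15.48 = 434.99 mL.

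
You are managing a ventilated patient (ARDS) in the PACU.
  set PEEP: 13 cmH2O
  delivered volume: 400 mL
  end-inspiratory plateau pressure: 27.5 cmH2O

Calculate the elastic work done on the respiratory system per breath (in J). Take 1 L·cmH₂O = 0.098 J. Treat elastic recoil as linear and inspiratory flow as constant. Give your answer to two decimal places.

Elastic work ≈ ½ × (Pplat − PEEP) × Vt = 0.5 × (27.5 − 13) × 0.400 L = 0.5 × 14.5 × 0.400 = 2.9 L·cmH2O.
× 0.098 J/(L·cmH2O) → 0.2842 J.

0.28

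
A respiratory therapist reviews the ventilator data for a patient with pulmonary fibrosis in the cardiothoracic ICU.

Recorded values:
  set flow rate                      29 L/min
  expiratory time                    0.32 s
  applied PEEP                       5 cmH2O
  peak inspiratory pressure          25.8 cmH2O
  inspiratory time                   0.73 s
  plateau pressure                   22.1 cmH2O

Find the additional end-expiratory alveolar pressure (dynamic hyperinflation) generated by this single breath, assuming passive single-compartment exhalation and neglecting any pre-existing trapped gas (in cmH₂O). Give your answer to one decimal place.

2.3

Flow: 29 L/min ÷ 60 = 0.4833 L/s.
Vt = flow × Ti = 0.4833 L/s × 0.73 s × 1000 mL/L = 352.81 mL.
R = (PIP − Pplat)/V̇ = (25.8 − 22.1) / 0.4833 = 3.7/0.4833 = 7.656 cmH2O·s/L.
C = Vt/(Pplat − PEEP) = 352.81 / (22.1 − 5) = 352.81/17.1 = 20.632 mL/cmH2O.
τ = R × C = 7.656 × 0.02063 L/cmH2O = 0.1579 s.
Fraction remaining = e^(−Te/τ) = e^(−0.32/0.1579) = 0.1318; trapped volume = 352.81 × 0.1318 = 46.5 mL.
Additional alveolar pressure from trapping ≈ V_trapped / C = 46.5 / 20.632 = 2.254 cmH2O.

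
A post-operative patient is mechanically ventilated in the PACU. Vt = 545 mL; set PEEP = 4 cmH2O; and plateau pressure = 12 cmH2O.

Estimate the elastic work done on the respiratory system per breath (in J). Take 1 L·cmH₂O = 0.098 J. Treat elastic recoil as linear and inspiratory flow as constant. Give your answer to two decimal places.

0.21

Elastic work ≈ ½ × (Pplat − PEEP) × Vt = 0.5 × (12 − 4) × 0.545 L = 0.5 × 8.0 × 0.545 = 2.18 L·cmH2O.
× 0.098 J/(L·cmH2O) → 0.2136 J.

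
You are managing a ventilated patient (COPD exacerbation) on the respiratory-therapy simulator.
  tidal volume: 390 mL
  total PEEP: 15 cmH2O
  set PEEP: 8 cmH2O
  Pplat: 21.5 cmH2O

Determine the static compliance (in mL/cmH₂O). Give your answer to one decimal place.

End-expiratory occlusion gives total PEEP = 15 cmH2O (intrinsic PEEP = 15 − 8 = 7). Use total PEEP for the elastic gradient.
Cstat = Vt / (Pplat − PEEPtotal) = 390 / (21.5 − 15) = 390 / 6.5 = 60.0 mL/cmH2O.

60.0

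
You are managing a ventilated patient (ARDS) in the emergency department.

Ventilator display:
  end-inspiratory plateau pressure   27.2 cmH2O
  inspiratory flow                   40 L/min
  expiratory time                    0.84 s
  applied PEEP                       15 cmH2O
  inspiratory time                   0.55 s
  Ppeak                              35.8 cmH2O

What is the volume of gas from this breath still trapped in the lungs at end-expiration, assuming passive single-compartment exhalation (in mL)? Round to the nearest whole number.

Flow: 40 L/min ÷ 60 = 0.6667 L/s.
Vt = flow × Ti = 0.6667 L/s × 0.55 s × 1000 mL/L = 366.69 mL.
R = (PIP − Pplat)/V̇ = (35.8 − 27.2) / 0.6667 = 8.6/0.6667 = 12.899 cmH2O·s/L.
C = Vt/(Pplat − PEEP) = 366.69 / (27.2 − 15) = 366.69/12.2 = 30.057 mL/cmH2O.
τ = R × C = 12.899 × 0.03006 L/cmH2O = 0.3877 s.
Fraction remaining = e^(−Te/τ) = e^(−0.84/0.3877) = 0.1146.
Trapped volume = 366.69 × 0.1146 = 42.023 mL.

42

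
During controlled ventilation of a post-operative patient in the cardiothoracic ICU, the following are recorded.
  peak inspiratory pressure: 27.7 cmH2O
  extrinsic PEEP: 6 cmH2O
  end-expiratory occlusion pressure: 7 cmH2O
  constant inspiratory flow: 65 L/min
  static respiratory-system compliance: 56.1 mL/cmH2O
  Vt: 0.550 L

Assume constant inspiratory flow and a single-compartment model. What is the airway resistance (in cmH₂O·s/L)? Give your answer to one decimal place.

Flow: 65 L/min ÷ 60 = 1.0833 L/s.
Total PEEP = 7 cmH2O (set 6 + intrinsic 1); this is the baseline alveolar pressure.
Equation of motion (constant flow): PIP = Vt/C + R·V̇ + PEEP.
R·V̇ = PIP − Vt/C − PEEP = 27.7 − 550/56.1 − 7 = 27.7 − 9.804 − 7 = 10.896 cmH2O.
R = 10.896 / 1.0833 = 10.058 cmH2O·s/L.

10.1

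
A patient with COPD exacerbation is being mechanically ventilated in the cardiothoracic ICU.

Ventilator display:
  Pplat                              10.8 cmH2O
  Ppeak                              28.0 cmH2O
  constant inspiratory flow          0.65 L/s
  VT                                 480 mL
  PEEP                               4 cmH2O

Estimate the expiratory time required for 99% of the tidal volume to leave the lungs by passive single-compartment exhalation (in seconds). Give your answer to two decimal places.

8.60

R = (PIP − Pplat)/V̇ = (28.0 − 10.8) / 0.65 = 17.2/0.65 = 26.462 cmH2O·s/L.
C = Vt/(Pplat − PEEP) = 480.0 / (10.8 − 4) = 480.0/6.8 = 70.588 mL/cmH2O.
τ = R × C = 26.462 × 0.07059 L/cmH2O = 1.868 s.
t = −τ·ln(1 − 0.99) = −1.868·ln(0.01) = 8.602 s.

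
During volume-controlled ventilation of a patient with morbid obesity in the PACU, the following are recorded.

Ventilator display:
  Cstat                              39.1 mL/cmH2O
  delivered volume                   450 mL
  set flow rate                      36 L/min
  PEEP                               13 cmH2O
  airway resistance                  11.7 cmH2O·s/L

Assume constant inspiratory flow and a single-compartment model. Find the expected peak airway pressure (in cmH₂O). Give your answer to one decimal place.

31.5

Flow: 36 L/min ÷ 60 = 0.6 L/s.
Equation of motion (constant flow): PIP = Vt/C + R·V̇ + PEEP.
PIP = 450/39.1 + 11.7×0.6 + 13 = 11.509 + 7.02 + 13 = 31.529 cmH2O.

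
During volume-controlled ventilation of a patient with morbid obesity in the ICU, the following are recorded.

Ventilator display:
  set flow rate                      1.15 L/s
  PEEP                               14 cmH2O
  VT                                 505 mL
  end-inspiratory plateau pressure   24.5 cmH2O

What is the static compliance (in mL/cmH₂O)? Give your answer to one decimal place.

Cstat = Vt / (Pplat − PEEP) = 505 / (24.5 − 14) = 505 / 10.5 = 48.095 mL/cmH2O.

48.1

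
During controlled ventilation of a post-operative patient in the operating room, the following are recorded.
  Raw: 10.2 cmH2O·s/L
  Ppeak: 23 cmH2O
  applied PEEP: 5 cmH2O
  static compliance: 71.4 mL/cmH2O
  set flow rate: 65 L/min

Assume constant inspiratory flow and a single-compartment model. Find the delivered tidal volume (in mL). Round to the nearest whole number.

Flow: 65 L/min ÷ 60 = 1.0833 L/s.
Equation of motion (constant flow): PIP = Vt/C + R·V̇ + PEEP.
Vt/C = PIP − R·V̇ − PEEP = 23 − 11.05 − 5 = 6.95 cmH2O.
Vt = C × 6.95 = 71.4 × 6.95 = 496.23 mL.

496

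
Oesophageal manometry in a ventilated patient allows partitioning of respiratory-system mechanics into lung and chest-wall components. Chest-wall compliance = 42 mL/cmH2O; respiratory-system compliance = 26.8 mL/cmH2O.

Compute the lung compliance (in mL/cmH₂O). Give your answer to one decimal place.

74.1

1/CL = 1/Crs − 1/Ccw.
1/CL = 1/26.8 − 1/42 = 0.0135.
CL = 74.074 mL/cmH2O.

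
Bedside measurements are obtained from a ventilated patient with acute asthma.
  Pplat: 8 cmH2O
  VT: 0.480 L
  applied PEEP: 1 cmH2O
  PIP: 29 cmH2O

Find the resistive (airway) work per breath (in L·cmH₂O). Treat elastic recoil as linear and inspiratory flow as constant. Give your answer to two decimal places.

With constant inspiratory flow the resistive pressure is constant at PIP − Pplat = 29 − 8 = 21.0 cmH2O, so resistive work = 21.0 × 0.480 = 10.08 L·cmH2O.

10.08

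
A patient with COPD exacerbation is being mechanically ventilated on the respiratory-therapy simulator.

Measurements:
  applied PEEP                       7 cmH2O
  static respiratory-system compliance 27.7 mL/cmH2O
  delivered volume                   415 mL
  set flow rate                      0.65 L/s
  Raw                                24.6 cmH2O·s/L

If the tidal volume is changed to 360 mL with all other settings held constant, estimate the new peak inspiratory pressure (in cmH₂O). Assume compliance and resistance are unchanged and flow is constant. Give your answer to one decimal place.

PIP = Vt/C + R·V̇ + PEEP (constant-flow equation of motion).
Only the elastic term changes: ΔPIP = ΔVt / C = (360 − 415) / 27.7 = -1.986 cmH2O.
Original PIP = 415/27.7 + 24.6×0.65 + 7 = 37.972 cmH2O; new PIP = 37.972 + (-1.986) = 35.986 cmH2O.

36.0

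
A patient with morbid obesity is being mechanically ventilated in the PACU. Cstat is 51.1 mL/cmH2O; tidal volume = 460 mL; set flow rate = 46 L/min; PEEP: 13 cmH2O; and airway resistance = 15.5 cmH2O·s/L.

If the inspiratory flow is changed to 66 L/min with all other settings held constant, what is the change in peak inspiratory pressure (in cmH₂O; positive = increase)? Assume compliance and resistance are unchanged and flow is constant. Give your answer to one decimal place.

5.2

Flow: 46 L/min ÷ 60 = 0.7667 L/s.
New flow: 66 L/min ÷ 60 = 1.1 L/s.
PIP = Vt/C + R·V̇ + PEEP (constant-flow equation of motion).
Only the resistive term changes: ΔPIP = R × ΔV̇ = 15.5 × (1.1 − 0.7667) = 15.5 × 0.3333 = 5.166 cmH2O.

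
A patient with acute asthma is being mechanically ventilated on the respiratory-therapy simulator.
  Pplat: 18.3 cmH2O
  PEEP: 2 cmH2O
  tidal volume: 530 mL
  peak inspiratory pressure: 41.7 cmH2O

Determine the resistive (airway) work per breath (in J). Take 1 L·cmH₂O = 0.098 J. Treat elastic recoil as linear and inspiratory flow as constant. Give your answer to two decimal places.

With constant inspiratory flow the resistive pressure is constant at PIP − Pplat = 41.7 − 18.3 = 23.4 cmH2O, so resistive work = 23.4 × 0.530 = 12.402 L·cmH2O.
× 0.098 J/(L·cmH2O) → 1.215 J.

1.22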